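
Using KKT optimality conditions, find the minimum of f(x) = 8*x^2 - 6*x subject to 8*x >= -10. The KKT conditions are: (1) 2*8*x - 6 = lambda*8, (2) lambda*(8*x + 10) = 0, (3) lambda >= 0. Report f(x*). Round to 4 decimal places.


Step 1: Try lambda = 0 (constraint inactive).
Stationarity: 2*8*x - 6 = 0
x* = 6/(2*8) = 0.375
Check constraint: 8*0.375 = 3.0 >= -10 -- satisfied.
Step 2: Compute optimal value.
f(x*) = 8*0.375^2 - 6*0.375 = -1.125


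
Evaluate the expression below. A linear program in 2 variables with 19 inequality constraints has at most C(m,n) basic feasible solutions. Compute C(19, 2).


Each vertex corresponds to some choice of n active constraints out of m, so the number of vertices is at most C(m, n) = m! / (n!(m-n)!).
m = 19, n = 2
Numerator: 19 * 18
Denominator: 2! = 2
C(19, 2) = 171


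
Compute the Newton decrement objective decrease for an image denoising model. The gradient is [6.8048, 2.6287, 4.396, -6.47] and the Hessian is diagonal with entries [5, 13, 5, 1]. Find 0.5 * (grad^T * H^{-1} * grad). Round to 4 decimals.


Step 1: H is diagonal, so H^(-1) * g = [1.361, 0.2022, 0.8792, -6.47].
Step 2: g^T H^(-1) g = sum_i g_i^2 / H_ii
  = (6.8048)^2/5 + (2.6287)^2/13 + (4.396)^2/5 + (-6.47)^2/1
  = 9.2611 + 0.5315 + 3.865 + 41.8609 = 55.5185
Step 3: Objective decrease = 0.5 * g^T H^(-1) g = 27.7592


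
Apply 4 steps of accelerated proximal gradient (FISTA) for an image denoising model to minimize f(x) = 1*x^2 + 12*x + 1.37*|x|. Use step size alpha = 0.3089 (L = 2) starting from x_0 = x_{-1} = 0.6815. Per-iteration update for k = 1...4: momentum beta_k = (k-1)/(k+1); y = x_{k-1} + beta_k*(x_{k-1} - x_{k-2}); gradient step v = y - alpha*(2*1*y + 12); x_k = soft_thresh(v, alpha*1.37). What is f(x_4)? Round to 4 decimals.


FISTA on f(x) = 1*x^2 + 12*x + 1.37*|x|
L = 2, alpha = 0.3089
Iteration 1: beta = 0.0, y = 0.6815 + 0.0*(0.6815 - 0.6815) = 0.6815
  grad(y) = 13.363, v = y - alpha*grad = -3.4463
  prox(v) = soft_thresh(-3.4463, 0.4232) = -3.0231
Iteration 2: beta = 0.3333, y = -3.0231 + 0.3333*(-3.0231 - 0.6815) = -4.258
  grad(y) = 3.484, v = y - alpha*grad = -5.3342
  prox(v) = soft_thresh(-5.3342, 0.4232) = -4.911
Iteration 3: beta = 0.5, y = -4.911 + 0.5*(-4.911 + 3.0231) = -5.855
  grad(y) = 0.2901, v = y - alpha*grad = -5.9446
  prox(v) = soft_thresh(-5.9446, 0.4232) = -5.5214
Iteration 4: beta = 0.6, y = -5.5214 + 0.6*(-5.5214 + 4.911) = -5.8876
  grad(y) = 0.2248, v = y - alpha*grad = -5.957
  prox(v) = soft_thresh(-5.957, 0.4232) = -5.5338
f(x_4) = 1*(-5.5338)^2 + 12*(-5.5338) + 1.37*|-5.5338| = -28.2013


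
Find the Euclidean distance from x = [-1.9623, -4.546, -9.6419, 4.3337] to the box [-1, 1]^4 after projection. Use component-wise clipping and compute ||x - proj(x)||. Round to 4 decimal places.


Project each component onto [-1, 1].
clip(-1.9623) = -1.0, clip(-4.546) = -1.0, clip(-9.6419) = -1.0, clip(4.3337) = 1.0
Projection = [-1.0, -1.0, -1.0, 1.0]
Squared diffs: [0.926, 12.5741, 74.6824, 11.1136]
Distance = sqrt(99.2961) = 9.9647


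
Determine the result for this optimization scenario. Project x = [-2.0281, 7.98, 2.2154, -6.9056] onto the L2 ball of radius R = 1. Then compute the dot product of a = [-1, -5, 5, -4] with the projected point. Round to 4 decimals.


Step 1: Compute ||x|| (intermediates to 6 decimals).
||x|| = sqrt((-2.0281)^2 + 7.98^2 + 2.2154^2 + (-6.9056)^2) = 10.972187
Step 2: Project.
Since ||x|| > R, scale = R/||x|| = 1/10.972187 = 0.09114, proj(x) = scale * x
proj(x) = [-0.184841, 0.727297, 0.201912, -0.629376]
Step 3: Dot product.
a^T * proj(x) = -1*(-0.184841) - 5*0.727297 + 5*0.201912 - 4*(-0.629376) = 0.0754


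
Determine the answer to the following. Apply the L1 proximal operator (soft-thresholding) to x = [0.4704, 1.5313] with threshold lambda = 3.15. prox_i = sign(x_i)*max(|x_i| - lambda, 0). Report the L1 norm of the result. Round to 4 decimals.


Soft-thresholding with lambda = 3.15:
prox(0.4704) = sign(0.4704)*max(|0.4704| - 3.15, 0) = 0.0
prox(1.5313) = sign(1.5313)*max(|1.5313| - 3.15, 0) = 0.0
prox(x) = [0.0, 0.0]
||prox(x)||_1 = 0.0 + 0.0 = 0.0


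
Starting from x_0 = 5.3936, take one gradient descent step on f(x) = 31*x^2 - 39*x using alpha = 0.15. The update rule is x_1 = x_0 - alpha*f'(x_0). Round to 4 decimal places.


We compute the gradient at x_0 and apply the update.
f'(x) = 62*x - 39
f'(5.3936) = 62*5.3936 - 39 = 295.4032
x_1 = 5.3936 - 0.15*295.4032 = -38.9169


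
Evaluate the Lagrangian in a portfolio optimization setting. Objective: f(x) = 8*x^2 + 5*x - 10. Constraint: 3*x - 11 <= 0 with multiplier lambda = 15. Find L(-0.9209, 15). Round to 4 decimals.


Step 1: Evaluate f(x).
f(-0.9209) = 8*(-0.9209)^2 + 5*(-0.9209) - 10 = -7.82
Step 2: Evaluate g(x).
g(-0.9209) = 3*-0.9209 - 11 = -13.7627
Step 3: Compute Lagrangian.
L = -7.82 + 15*-13.7627 = -214.2605


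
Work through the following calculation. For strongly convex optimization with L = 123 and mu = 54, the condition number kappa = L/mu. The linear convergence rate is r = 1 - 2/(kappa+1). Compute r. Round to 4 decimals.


Step 1: Compute the condition number.
kappa = L/mu = 123/54 = 2.2778
Step 2: Compute the convergence rate.
r = 1 - 2/(kappa + 1) = 1 - 2*mu/(L + mu) = (L - mu)/(L + mu) = 69/177 = 0.3898


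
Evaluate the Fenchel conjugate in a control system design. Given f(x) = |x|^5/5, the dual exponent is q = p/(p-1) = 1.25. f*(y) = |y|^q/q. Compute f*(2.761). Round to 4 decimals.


The conjugate exponent q satisfies 1/p + 1/q = 1.
p = 5, so q = 5/(5 - 1) = 1.25
|y|^q = 2.761^1.25 = 3.559
f*(2.761) = 3.559 / 1.25 = 2.8472


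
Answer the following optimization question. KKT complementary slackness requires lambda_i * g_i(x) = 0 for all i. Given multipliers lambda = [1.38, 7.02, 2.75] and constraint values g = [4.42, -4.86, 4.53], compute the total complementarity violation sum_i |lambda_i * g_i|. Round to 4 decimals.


KKT complementary slackness check:
lambda_1 * g_1 = 1.38 * 4.42 = 6.0996
lambda_2 * g_2 = 7.02 * -4.86 = -34.1172
lambda_3 * g_3 = 2.75 * 4.53 = 12.4575
Total violation = 6.0996 + 34.1172 + 12.4575 = 52.6743


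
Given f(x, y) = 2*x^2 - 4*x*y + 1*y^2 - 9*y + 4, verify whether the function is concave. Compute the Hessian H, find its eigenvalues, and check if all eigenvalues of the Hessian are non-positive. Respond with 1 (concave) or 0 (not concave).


The Hessian of f(x,y) = 2*x^2 - 4*x*y + 1*y^2 - 9*y + 4 is:
H = [[4, -4], [-4, 2]]
Trace = 4 + 2 = 6
Determinant = 4*2 - (-4)^2 = -8
Discriminant = (6)^2 - 4*-8 = 68.0
Eigenvalues: lambda_1 = -1.1231, lambda_2 = 7.1231
The function is not concave.

0


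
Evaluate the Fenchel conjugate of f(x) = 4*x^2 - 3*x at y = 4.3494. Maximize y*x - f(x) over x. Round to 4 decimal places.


f*(y) = sup_x {y*x - a*x^2 - b*x} = sup_x {(y-b)*x - a*x^2}
FOC: (y - b) - 2a*x = 0 => x* = (y - b)/(2a)
x* = (4.3494 + 3)/(2*4) = 0.9187
f*(4.3494) = (y-b)^2/(4a) = (4.3494 + 3)^2/(4*4)
= 54.0137/16 = 3.3759


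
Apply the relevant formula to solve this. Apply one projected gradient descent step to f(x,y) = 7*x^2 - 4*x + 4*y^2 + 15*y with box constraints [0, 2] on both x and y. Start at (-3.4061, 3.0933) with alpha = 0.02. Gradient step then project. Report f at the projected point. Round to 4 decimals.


Step 1: Compute gradient at (-3.4061, 3.0933).
grad_x = 2*7*-3.4061 - 4 = -51.6854
grad_y = 2*4*3.0933 + 15 = 39.7464
Step 2: Gradient step.
x_raw = -3.4061 - 0.02*-51.6854 = -2.3724
y_raw = 3.0933 - 0.02*39.7464 = 2.2984
Step 3: Project onto [0, 2].
x_proj = clip(-2.3724) = 0.0
y_proj = clip(2.2984) = 2.0
Step 4: Evaluate f.
f(0.0, 2.0) = 46.0


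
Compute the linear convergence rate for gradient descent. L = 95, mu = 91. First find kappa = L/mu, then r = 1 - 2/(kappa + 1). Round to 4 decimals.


Step 1: Compute the condition number.
kappa = L/mu = 95/91 = 1.044
Step 2: Compute the convergence rate.
r = 1 - 2/(kappa + 1) = 1 - 2*mu/(L + mu) = (L - mu)/(L + mu) = 4/186 = 0.0215


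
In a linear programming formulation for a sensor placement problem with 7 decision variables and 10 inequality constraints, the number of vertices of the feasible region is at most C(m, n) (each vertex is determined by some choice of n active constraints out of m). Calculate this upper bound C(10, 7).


Each vertex corresponds to some choice of n active constraints out of m, so the number of vertices is at most C(m, n) = m! / (n!(m-n)!).
m = 10, n = 7
Numerator: 10 * 9 * 8 * 7 * 6 * 5 * 4
Denominator: 7! = 5040
C(10, 7) = 120


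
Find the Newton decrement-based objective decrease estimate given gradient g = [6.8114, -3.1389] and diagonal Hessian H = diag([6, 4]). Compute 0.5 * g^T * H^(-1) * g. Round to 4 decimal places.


Step 1: H is diagonal, so H^(-1) * g = [1.1352, -0.7847].
Step 2: g^T H^(-1) g = sum_i g_i^2 / H_ii
  = (6.8114)^2/6 + (-3.1389)^2/4
  = 7.7325 + 2.4632 = 10.1957
Step 3: Objective decrease = 0.5 * g^T H^(-1) g = 5.0979


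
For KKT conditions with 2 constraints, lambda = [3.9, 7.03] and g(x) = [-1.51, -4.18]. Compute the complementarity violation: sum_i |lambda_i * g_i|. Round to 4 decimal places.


KKT complementary slackness check:
lambda_1 * g_1 = 3.9 * -1.51 = -5.889
lambda_2 * g_2 = 7.03 * -4.18 = -29.3854
Total violation = 5.889 + 29.3854 = 35.2744


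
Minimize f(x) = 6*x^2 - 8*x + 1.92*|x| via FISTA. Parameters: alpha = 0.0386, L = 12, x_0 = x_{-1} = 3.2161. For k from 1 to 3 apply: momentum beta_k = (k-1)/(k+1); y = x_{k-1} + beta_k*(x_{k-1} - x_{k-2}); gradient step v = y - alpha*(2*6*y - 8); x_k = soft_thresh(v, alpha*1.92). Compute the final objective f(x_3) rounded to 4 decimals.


FISTA on f(x) = 6*x^2 - 8*x + 1.92*|x|
L = 12, alpha = 0.0386
Iteration 1: beta = 0.0, y = 3.2161 + 0.0*(3.2161 - 3.2161) = 3.2161
  grad(y) = 30.5932, v = y - alpha*grad = 2.0352
  prox(v) = soft_thresh(2.0352, 0.0741) = 1.9611
Iteration 2: beta = 0.3333, y = 1.9611 + 0.3333*(1.9611 - 3.2161) = 1.5428
  grad(y) = 10.513, v = y - alpha*grad = 1.137
  prox(v) = soft_thresh(1.137, 0.0741) = 1.0628
Iteration 3: beta = 0.5, y = 1.0628 + 0.5*(1.0628 - 1.9611) = 0.6137
  grad(y) = -0.6355, v = y - alpha*grad = 0.6382
  prox(v) = soft_thresh(0.6382, 0.0741) = 0.5641
f(x_3) = 6*0.5641^2 - 8*0.5641 + 1.92*|0.5641| = -1.5205


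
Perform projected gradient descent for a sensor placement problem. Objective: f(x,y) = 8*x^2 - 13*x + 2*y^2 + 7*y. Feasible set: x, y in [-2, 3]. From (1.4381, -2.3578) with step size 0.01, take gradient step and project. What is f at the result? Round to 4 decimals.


Step 1: Compute gradient at (1.4381, -2.3578).
grad_x = 2*8*1.4381 - 13 = 10.0096
grad_y = 2*2*-2.3578 + 7 = -2.4312
Step 2: Gradient step.
x_raw = 1.4381 - 0.01*10.0096 = 1.338
y_raw = -2.3578 - 0.01*-2.4312 = -2.3335
Step 3: Project onto [-2, 3].
x_proj = clip(1.338) = 1.338
y_proj = clip(-2.3335) = -2.0
Step 4: Evaluate f.
f(1.338, -2.0) = -9.072


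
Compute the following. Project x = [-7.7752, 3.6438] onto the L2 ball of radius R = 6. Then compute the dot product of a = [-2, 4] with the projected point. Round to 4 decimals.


Step 1: Compute ||x|| (intermediates to 6 decimals).
||x|| = sqrt((-7.7752)^2 + 3.6438^2) = 8.586677
Step 2: Project.
Since ||x|| > R, scale = R/||x|| = 6/8.586677 = 0.698757, proj(x) = scale * x
proj(x) = [-5.432975, 2.546131]
Step 3: Dot product.
a^T * proj(x) = -2*(-5.432975) + 4*2.546131 = 21.0505


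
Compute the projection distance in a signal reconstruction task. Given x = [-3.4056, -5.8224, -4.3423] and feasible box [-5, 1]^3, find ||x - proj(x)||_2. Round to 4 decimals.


Project each component onto [-5, 1].
clip(-3.4056) = -3.4056, clip(-5.8224) = -5.0, clip(-4.3423) = -4.3423
Projection = [-3.4056, -5.0, -4.3423]
Squared diffs: [0.0, 0.6763, 0.0]
Distance = sqrt(0.6763) = 0.8224


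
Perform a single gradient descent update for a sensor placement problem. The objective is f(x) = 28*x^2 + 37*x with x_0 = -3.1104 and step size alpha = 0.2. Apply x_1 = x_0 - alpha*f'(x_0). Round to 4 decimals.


We compute the gradient at x_0 and apply the update.
f'(x) = 56*x + 37
f'(-3.1104) = 56*-3.1104 + 37 = -137.1824
x_1 = -3.1104 - 0.2*-137.1824 = 24.3261


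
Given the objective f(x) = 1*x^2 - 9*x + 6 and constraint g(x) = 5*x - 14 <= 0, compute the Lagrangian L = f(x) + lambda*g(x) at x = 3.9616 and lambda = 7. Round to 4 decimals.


Step 1: Evaluate f(x).
f(3.9616) = 1*3.9616^2 - 9*3.9616 + 6 = -13.9601
Step 2: Evaluate g(x).
g(3.9616) = 5*3.9616 - 14 = 5.808
Step 3: Compute Lagrangian.
L = -13.9601 + 7*5.808 = 26.6959


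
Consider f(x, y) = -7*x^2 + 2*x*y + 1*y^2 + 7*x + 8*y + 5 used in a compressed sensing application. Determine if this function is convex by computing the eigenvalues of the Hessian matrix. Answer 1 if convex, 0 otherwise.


The Hessian of f(x,y) = -7*x^2 + 2*x*y + 1*y^2 + 7*x + 8*y + 5 is:
H = [[-14, 2], [2, 2]]
Trace = -14 + 2 = -12
Determinant = -14*2 - (2)^2 = -32
Discriminant = (-12)^2 - 4*-32 = 272.0
Eigenvalues: lambda_1 = -14.2462, lambda_2 = 2.2462
The function is not convex.

0


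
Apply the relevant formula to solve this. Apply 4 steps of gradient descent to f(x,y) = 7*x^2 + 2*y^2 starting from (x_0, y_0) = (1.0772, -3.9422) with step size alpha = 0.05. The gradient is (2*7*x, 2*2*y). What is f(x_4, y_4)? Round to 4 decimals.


Gradient descent on f(x,y) = 7*x^2 + 2*y^2.
Starting point: (1.0772, -3.9422), alpha = 0.05
Step 1: grad_x = 2*7*1.0772 = 15.0808, grad_y = 2*2*-3.9422 = -15.7688
  x_1 = 1.0772 - 0.05*15.0808 = 0.3232
  y_1 = -3.9422 - 0.05*-15.7688 = -3.1538
Step 2: grad_x = 2*7*0.3232 = 4.5242, grad_y = 2*2*-3.1538 = -12.615
  x_2 = 0.3232 - 0.05*4.5242 = 0.0969
  y_2 = -3.1538 - 0.05*-12.615 = -2.523
Step 3: grad_x = 2*7*0.0969 = 1.3573, grad_y = 2*2*-2.523 = -10.092
  x_3 = 0.0969 - 0.05*1.3573 = 0.0291
  y_3 = -2.523 - 0.05*-10.092 = -2.0184
Step 4: grad_x = 2*7*0.0291 = 0.4072, grad_y = 2*2*-2.0184 = -8.0736
  x_4 = 0.0291 - 0.05*0.4072 = 0.0087
  y_4 = -2.0184 - 0.05*-8.0736 = -1.6147
f(0.0087, -1.6147) = 7*0.0087^2 + 2*(-1.6147)^2 = 5.2152


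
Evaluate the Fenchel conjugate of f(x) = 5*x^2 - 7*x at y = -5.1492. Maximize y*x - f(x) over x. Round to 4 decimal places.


f*(y) = sup_x {y*x - a*x^2 - b*x} = sup_x {(y-b)*x - a*x^2}
FOC: (y - b) - 2a*x = 0 => x* = (y - b)/(2a)
x* = (-5.1492 + 7)/(2*5) = 0.1851
f*(-5.1492) = (y-b)^2/(4a) = (-5.1492 + 7)^2/(4*5)
= 3.4255/20 = 0.1713


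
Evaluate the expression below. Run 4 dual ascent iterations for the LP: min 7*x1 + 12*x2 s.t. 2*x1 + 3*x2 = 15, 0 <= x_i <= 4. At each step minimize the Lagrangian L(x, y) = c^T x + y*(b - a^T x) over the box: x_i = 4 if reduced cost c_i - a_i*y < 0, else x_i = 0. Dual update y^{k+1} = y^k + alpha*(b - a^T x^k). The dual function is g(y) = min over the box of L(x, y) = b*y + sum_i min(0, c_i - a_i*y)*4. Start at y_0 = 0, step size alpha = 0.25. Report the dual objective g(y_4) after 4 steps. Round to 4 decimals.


Dual ascent for LP: min 7*x1 + 12*x2, 2*x1 + 3*x2 = 15, 0 <= x_i <= 4
Step 1: y^k = 0.0, reduced costs: (7.0, 12.0)
  x^k = (0.0, 0.0), subgradient = b - a^T x = 15.0
  y^{k+1} = 0.0 + 0.25*15.0 = 3.75
Step 2: y^k = 3.75, reduced costs: (-0.5, 0.75)
  x^k = (4.0, 0.0), subgradient = b - a^T x = 7.0
  y^{k+1} = 3.75 + 0.25*7.0 = 5.5
Step 3: y^k = 5.5, reduced costs: (-4.0, -4.5)
  x^k = (4.0, 4.0), subgradient = b - a^T x = -5.0
  y^{k+1} = 5.5 + 0.25*-5.0 = 4.25
Step 4: y^k = 4.25, reduced costs: (-1.5, -0.75)
  x^k = (4.0, 4.0), subgradient = b - a^T x = -5.0
  y^{k+1} = 4.25 + 0.25*-5.0 = 3.0
Dual objective at y_4 = 3.0: reduced costs (1.0, 3.0), box minimizer x = (0.0, 0.0)
g(y_4) = b*y + (c1 - a1*y)*x1 + (c2 - a2*y)*x2 = 15*3.0 + 1.0*0.0 + 3.0*0.0 = 45.0 + 0.0 + 0.0 = 45.0


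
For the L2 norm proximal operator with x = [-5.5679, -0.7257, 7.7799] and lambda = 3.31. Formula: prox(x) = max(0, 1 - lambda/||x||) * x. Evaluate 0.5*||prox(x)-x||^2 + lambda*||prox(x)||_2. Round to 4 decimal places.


Step 1: Compute ||x||.
||x|| = 9.5945
Step 2: Compute scaling factor.
scale = max(0, 1 - 3.31/9.5945) = 0.655
Step 3: prox(x) = [-3.647, -0.4753, 5.0959]
||prox(x)|| = 6.2845
Step 4: Proximal objective.
0.5*||prox-x||^2 = 5.4781
lambda*||prox|| = 20.8017
Total = 26.2798


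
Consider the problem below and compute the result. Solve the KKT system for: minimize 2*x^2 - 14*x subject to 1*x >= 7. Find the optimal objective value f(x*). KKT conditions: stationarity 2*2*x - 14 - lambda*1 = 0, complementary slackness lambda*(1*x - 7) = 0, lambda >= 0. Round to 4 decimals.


Step 1: Try lambda = 0 (constraint inactive).
x_unc = 14/(2*2) = 3.5
Check: 1*3.5 = 3.5 < 7 -- violated!
Step 2: Constraint must be active: 1*x = 7
x* = 7/1 = 7.0
lambda = (2*2*7.0 - 14)/1 = 14.0
Step 3: Compute optimal value.
f(x*) = 2*7.0^2 - 14*7.0 = 0.0


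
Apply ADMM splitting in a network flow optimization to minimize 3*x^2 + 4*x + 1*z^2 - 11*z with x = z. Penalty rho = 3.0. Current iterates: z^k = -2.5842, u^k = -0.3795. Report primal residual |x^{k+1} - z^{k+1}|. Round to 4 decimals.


ADMM iteration with rho = 3.0, z^k = -2.5842, u^k = -0.3795
Step 1: x-update.
Minimize 3*x^2 + 4*x + (3.0/2)*(x + 2.5842 - 0.3795)^2
FOC: (2*3 + 3.0)*x = -4 + 3.0*(-2.5842 + 0.3795)
x^{k+1} = -1.1793
Step 2: z-update.
Minimize 1*z^2 - 11*z + (3.0/2)*(-1.1793 - z - 0.3795)^2
FOC: (2*1 + 3.0)*z = 11 + 3.0*(-1.1793 - 0.3795)
z^{k+1} = 1.2647
Step 3: u-update.
u^{k+1} = -0.3795 - 1.1793 - 1.2647 = -2.8235
Step 4: Primal residual = |-1.1793 - 1.2647| = 2.444


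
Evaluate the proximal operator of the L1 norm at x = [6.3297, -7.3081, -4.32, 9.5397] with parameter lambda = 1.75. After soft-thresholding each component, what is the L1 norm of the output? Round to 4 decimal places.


Soft-thresholding with lambda = 1.75:
prox(6.3297) = sign(6.3297)*max(|6.3297| - 1.75, 0) = 4.5797
prox(-7.3081) = sign(-7.3081)*max(|-7.3081| - 1.75, 0) = -5.5581
prox(-4.32) = sign(-4.32)*max(|-4.32| - 1.75, 0) = -2.57
prox(9.5397) = sign(9.5397)*max(|9.5397| - 1.75, 0) = 7.7897
prox(x) = [4.5797, -5.5581, -2.57, 7.7897]
||prox(x)||_1 = 4.5797 + 5.5581 + 2.57 + 7.7897 = 20.4975


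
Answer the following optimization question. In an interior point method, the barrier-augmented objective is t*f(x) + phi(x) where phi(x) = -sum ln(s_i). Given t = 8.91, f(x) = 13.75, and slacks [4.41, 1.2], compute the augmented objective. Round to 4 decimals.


Step 1: Compute log-barrier.
ln values: [1.4839, 0.1823]
phi = -(1.4839 + 0.1823) = -1.6662
Step 2: Compute augmented objective.
t*f(x) = 8.91*13.75 = 122.5125
Total = 122.5125 - 1.6662 = 120.8463


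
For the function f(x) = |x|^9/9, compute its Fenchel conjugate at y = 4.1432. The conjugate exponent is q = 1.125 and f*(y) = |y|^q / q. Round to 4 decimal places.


The conjugate exponent q satisfies 1/p + 1/q = 1.
p = 9, so q = 9/(9 - 1) = 1.125
|y|^q = 4.1432^1.125 = 4.9488
f*(4.1432) = 4.9488 / 1.125 = 4.399


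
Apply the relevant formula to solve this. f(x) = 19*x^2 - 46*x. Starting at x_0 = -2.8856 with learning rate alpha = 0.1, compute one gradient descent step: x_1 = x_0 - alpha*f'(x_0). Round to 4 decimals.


We compute the gradient at x_0 and apply the update.
f'(x) = 38*x - 46
f'(-2.8856) = 38*-2.8856 - 46 = -155.6528
x_1 = -2.8856 - 0.1*-155.6528 = 12.6797


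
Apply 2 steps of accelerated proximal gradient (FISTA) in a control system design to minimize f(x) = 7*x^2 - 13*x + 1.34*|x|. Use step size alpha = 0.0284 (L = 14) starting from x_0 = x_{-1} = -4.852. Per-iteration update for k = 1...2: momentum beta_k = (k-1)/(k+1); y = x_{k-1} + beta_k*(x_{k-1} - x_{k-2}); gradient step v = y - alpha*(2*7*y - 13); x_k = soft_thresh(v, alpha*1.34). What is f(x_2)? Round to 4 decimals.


FISTA on f(x) = 7*x^2 - 13*x + 1.34*|x|
L = 14, alpha = 0.0284
Iteration 1: beta = 0.0, y = -4.852 + 0.0*(-4.852 + 4.852) = -4.852
  grad(y) = -80.928, v = y - alpha*grad = -2.5536
  prox(v) = soft_thresh(-2.5536, 0.0381) = -2.5156
Iteration 2: beta = 0.3333, y = -2.5156 + 0.3333*(-2.5156 + 4.852) = -1.7368
  grad(y) = -37.315, v = y - alpha*grad = -0.677
  prox(v) = soft_thresh(-0.677, 0.0381) = -0.639
f(x_2) = 7*(-0.639)^2 - 13*(-0.639) + 1.34*|-0.639| = 12.0211


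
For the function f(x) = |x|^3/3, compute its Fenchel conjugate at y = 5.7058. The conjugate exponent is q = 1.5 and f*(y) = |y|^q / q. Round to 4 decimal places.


The conjugate exponent q satisfies 1/p + 1/q = 1.
p = 3, so q = 3/(3 - 1) = 1.5
|y|^q = 5.7058^1.5 = 13.6293
f*(5.7058) = 13.6293 / 1.5 = 9.0862


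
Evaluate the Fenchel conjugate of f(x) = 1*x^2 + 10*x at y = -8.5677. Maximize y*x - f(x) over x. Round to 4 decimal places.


f*(y) = sup_x {y*x - a*x^2 - b*x} = sup_x {(y-b)*x - a*x^2}
FOC: (y - b) - 2a*x = 0 => x* = (y - b)/(2a)
x* = (-8.5677 - 10)/(2*1) = -9.2839
f*(-8.5677) = (y-b)^2/(4a) = (-8.5677 - 10)^2/(4*1)
= 344.7595/4 = 86.1899


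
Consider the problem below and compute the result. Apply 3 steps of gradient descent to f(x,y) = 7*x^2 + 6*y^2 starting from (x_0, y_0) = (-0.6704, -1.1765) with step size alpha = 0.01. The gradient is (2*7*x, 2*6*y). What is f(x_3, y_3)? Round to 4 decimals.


Gradient descent on f(x,y) = 7*x^2 + 6*y^2.
Starting point: (-0.6704, -1.1765), alpha = 0.01
Step 1: grad_x = 2*7*-0.6704 = -9.3856, grad_y = 2*6*-1.1765 = -14.118
  x_1 = -0.6704 - 0.01*-9.3856 = -0.5765
  y_1 = -1.1765 - 0.01*-14.118 = -1.0353
Step 2: grad_x = 2*7*-0.5765 = -8.0716, grad_y = 2*6*-1.0353 = -12.4238
  x_2 = -0.5765 - 0.01*-8.0716 = -0.4958
  y_2 = -1.0353 - 0.01*-12.4238 = -0.9111
Step 3: grad_x = 2*7*-0.4958 = -6.9416, grad_y = 2*6*-0.9111 = -10.933
  x_3 = -0.4958 - 0.01*-6.9416 = -0.4264
  y_3 = -0.9111 - 0.01*-10.933 = -0.8018
f(-0.4264, -0.8018) = 7*(-0.4264)^2 + 6*(-0.8018)^2 = 5.1296


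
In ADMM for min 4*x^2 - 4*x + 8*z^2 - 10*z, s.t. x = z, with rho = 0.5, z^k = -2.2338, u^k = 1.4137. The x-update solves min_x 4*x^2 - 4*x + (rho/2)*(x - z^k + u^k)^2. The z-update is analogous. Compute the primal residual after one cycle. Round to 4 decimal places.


ADMM iteration with rho = 0.5, z^k = -2.2338, u^k = 1.4137
Step 1: x-update.
Minimize 4*x^2 - 4*x + (0.5/2)*(x + 2.2338 + 1.4137)^2
FOC: (2*4 + 0.5)*x = 4 + 0.5*(-2.2338 - 1.4137)
x^{k+1} = 0.256
Step 2: z-update.
Minimize 8*z^2 - 10*z + (0.5/2)*(0.256 - z + 1.4137)^2
FOC: (2*8 + 0.5)*z = 10 + 0.5*(0.256 + 1.4137)
z^{k+1} = 0.6567
Step 3: u-update.
u^{k+1} = 1.4137 + 0.256 - 0.6567 = 1.0131
Step 4: Primal residual = |0.256 - 0.6567| = 0.4006


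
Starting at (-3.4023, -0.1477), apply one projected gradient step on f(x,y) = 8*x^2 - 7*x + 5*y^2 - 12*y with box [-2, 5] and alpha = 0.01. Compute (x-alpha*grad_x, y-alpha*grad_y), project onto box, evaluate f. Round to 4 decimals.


Step 1: Compute gradient at (-3.4023, -0.1477).
grad_x = 2*8*-3.4023 - 7 = -61.4368
grad_y = 2*5*-0.1477 - 12 = -13.477
Step 2: Gradient step.
x_raw = -3.4023 - 0.01*-61.4368 = -2.7879
y_raw = -0.1477 - 0.01*-13.477 = -0.0129
Step 3: Project onto [-2, 5].
x_proj = clip(-2.7879) = -2.0
y_proj = clip(-0.0129) = -0.0129
Step 4: Evaluate f.
f(-2.0, -0.0129) = 46.156


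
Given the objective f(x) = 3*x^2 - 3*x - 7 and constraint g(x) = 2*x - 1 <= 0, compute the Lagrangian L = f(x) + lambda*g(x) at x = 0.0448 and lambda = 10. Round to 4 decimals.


Step 1: Evaluate f(x).
f(0.0448) = 3*0.0448^2 - 3*0.0448 - 7 = -7.1284
Step 2: Evaluate g(x).
g(0.0448) = 2*0.0448 - 1 = -0.9104
Step 3: Compute Lagrangian.
L = -7.1284 + 10*-0.9104 = -16.2324


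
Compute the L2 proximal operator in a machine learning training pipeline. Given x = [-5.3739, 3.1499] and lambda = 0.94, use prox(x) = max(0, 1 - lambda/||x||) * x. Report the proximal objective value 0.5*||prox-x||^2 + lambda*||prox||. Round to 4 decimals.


Step 1: Compute ||x||.
||x|| = 6.229
Step 2: Compute scaling factor.
scale = max(0, 1 - 0.94/6.229) = 0.8491
Step 3: prox(x) = [-4.5629, 2.6746]
||prox(x)|| = 5.289
Step 4: Proximal objective.
0.5*||prox-x||^2 = 0.4418
lambda*||prox|| = 4.9717
Total = 5.4135


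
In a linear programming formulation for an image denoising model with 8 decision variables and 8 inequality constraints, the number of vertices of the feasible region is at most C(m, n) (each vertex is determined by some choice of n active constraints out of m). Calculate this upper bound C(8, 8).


Each vertex corresponds to some choice of n active constraints out of m, so the number of vertices is at most C(m, n) = m! / (n!(m-n)!).
m = 8, n = 8
Numerator: 8 * 7 * 6 * 5 * 4 * 3 * 2 * 1
Denominator: 8! = 40320
C(8, 8) = 1


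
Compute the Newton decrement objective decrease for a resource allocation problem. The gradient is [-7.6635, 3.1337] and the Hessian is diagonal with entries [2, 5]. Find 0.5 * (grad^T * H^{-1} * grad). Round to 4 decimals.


Step 1: H is diagonal, so H^(-1) * g = [-3.8318, 0.6267].
Step 2: g^T H^(-1) g = sum_i g_i^2 / H_ii
  = (-7.6635)^2/2 + (3.1337)^2/5
  = 29.3646 + 1.964 = 31.3286
Step 3: Objective decrease = 0.5 * g^T H^(-1) g = 15.6643


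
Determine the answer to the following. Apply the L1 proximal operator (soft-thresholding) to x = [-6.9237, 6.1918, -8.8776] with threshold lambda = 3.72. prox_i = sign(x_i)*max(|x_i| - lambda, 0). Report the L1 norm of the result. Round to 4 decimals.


Soft-thresholding with lambda = 3.72:
prox(-6.9237) = sign(-6.9237)*max(|-6.9237| - 3.72, 0) = -3.2037
prox(6.1918) = sign(6.1918)*max(|6.1918| - 3.72, 0) = 2.4718
prox(-8.8776) = sign(-8.8776)*max(|-8.8776| - 3.72, 0) = -5.1576
prox(x) = [-3.2037, 2.4718, -5.1576]
||prox(x)||_1 = 3.2037 + 2.4718 + 5.1576 = 10.8331


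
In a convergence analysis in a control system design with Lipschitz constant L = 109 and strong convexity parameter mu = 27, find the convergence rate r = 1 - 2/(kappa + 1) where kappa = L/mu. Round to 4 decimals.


Step 1: Compute the condition number.
kappa = L/mu = 109/27 = 4.037
Step 2: Compute the convergence rate.
r = 1 - 2/(kappa + 1) = 1 - 2*mu/(L + mu) = (L - mu)/(L + mu) = 82/136 = 0.6029


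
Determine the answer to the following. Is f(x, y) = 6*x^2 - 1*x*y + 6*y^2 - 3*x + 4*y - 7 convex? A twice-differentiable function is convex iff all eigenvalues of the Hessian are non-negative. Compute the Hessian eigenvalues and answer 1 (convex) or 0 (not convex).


The Hessian of f(x,y) = 6*x^2 - 1*x*y + 6*y^2 - 3*x + 4*y - 7 is:
H = [[12, -1], [-1, 12]]
Trace = 12 + 12 = 24
Determinant = 12*12 - (-1)^2 = 143
Discriminant = (24)^2 - 4*143 = 4.0
Eigenvalues: lambda_1 = 11.0, lambda_2 = 13.0
The function is convex.

1


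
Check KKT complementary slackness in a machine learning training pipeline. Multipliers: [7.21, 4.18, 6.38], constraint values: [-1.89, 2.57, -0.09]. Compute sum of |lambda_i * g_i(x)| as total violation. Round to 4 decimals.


KKT complementary slackness check:
lambda_1 * g_1 = 7.21 * -1.89 = -13.6269
lambda_2 * g_2 = 4.18 * 2.57 = 10.7426
lambda_3 * g_3 = 6.38 * -0.09 = -0.5742
Total violation = 13.6269 + 10.7426 + 0.5742 = 24.9437


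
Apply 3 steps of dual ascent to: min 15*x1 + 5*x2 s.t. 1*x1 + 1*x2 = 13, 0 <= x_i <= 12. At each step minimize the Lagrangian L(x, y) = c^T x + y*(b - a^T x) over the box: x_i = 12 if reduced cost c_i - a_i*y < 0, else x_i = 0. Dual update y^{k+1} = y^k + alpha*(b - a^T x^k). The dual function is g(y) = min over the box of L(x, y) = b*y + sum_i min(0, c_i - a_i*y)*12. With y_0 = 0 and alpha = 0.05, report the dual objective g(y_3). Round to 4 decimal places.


Dual ascent for LP: min 15*x1 + 5*x2, 1*x1 + 1*x2 = 13, 0 <= x_i <= 12
Step 1: y^k = 0.0, reduced costs: (15.0, 5.0)
  x^k = (0.0, 0.0), subgradient = b - a^T x = 13.0
  y^{k+1} = 0.0 + 0.05*13.0 = 0.65
Step 2: y^k = 0.65, reduced costs: (14.35, 4.35)
  x^k = (0.0, 0.0), subgradient = b - a^T x = 13.0
  y^{k+1} = 0.65 + 0.05*13.0 = 1.3
Step 3: y^k = 1.3, reduced costs: (13.7, 3.7)
  x^k = (0.0, 0.0), subgradient = b - a^T x = 13.0
  y^{k+1} = 1.3 + 0.05*13.0 = 1.95
Dual objective at y_3 = 1.95: reduced costs (13.05, 3.05), box minimizer x = (0.0, 0.0)
g(y_3) = b*y + (c1 - a1*y)*x1 + (c2 - a2*y)*x2 = 13*1.95 + 13.05*0.0 + 3.05*0.0 = 25.35 + 0.0 + 0.0 = 25.35


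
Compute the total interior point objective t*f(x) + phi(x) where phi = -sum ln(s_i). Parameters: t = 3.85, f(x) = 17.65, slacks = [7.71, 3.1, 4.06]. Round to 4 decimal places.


Step 1: Compute log-barrier.
ln values: [2.0425, 1.1314, 1.4012]
phi = -(2.0425 + 1.1314 + 1.4012) = -4.5751
Step 2: Compute augmented objective.
t*f(x) = 3.85*17.65 = 67.9525
Total = 67.9525 - 4.5751 = 63.3774


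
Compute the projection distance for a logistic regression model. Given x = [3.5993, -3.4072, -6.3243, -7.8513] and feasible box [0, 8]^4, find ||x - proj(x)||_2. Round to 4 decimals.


Project each component onto [0, 8].
clip(3.5993) = 3.5993, clip(-3.4072) = 0.0, clip(-6.3243) = 0.0, clip(-7.8513) = 0.0
Projection = [3.5993, 0.0, 0.0, 0.0]
Squared diffs: [0.0, 11.609, 39.9968, 61.6429]
Distance = sqrt(113.2487) = 10.6418


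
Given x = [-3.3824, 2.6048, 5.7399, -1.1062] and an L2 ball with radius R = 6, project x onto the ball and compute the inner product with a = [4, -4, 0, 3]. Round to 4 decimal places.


Step 1: Compute ||x|| (intermediates to 6 decimals).
||x|| = sqrt((-3.3824)^2 + 2.6048^2 + 5.7399^2 + (-1.1062)^2) = 7.23849
Step 2: Project.
Since ||x|| > R, scale = R/||x|| = 6/7.23849 = 0.828902, proj(x) = scale * x
proj(x) = [-2.803678, 2.159124, 4.757815, -0.916931]
Step 3: Dot product.
a^T * proj(x) = 4*(-2.803678) - 4*2.159124 + 0*4.757815 + 3*(-0.916931) = -22.602


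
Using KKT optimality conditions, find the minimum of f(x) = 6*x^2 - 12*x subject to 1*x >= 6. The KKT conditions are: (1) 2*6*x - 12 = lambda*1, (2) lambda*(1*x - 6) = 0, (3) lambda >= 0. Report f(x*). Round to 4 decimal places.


Step 1: Try lambda = 0 (constraint inactive).
x_unc = 12/(2*6) = 1.0
Check: 1*1.0 = 1.0 < 6 -- violated!
Step 2: Constraint must be active: 1*x = 6
x* = 6/1 = 6.0
lambda = (2*6*6.0 - 12)/1 = 60.0
Step 3: Compute optimal value.
f(x*) = 6*6.0^2 - 12*6.0 = 144.0


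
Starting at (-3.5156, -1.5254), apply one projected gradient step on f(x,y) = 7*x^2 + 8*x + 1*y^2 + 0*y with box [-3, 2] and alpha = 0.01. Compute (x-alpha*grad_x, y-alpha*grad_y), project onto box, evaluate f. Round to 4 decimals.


Step 1: Compute gradient at (-3.5156, -1.5254).
grad_x = 2*7*-3.5156 + 8 = -41.2184
grad_y = 2*1*-1.5254 + 0 = -3.0508
Step 2: Gradient step.
x_raw = -3.5156 - 0.01*-41.2184 = -3.1034
y_raw = -1.5254 - 0.01*-3.0508 = -1.4949
Step 3: Project onto [-3, 2].
x_proj = clip(-3.1034) = -3.0
y_proj = clip(-1.4949) = -1.4949
Step 4: Evaluate f.
f(-3.0, -1.4949) = 41.2347


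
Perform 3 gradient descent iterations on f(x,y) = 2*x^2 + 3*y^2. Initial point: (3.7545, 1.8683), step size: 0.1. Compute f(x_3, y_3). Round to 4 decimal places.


Gradient descent on f(x,y) = 2*x^2 + 3*y^2.
Starting point: (3.7545, 1.8683), alpha = 0.1
Step 1: grad_x = 2*2*3.7545 = 15.018, grad_y = 2*3*1.8683 = 11.2098
  x_1 = 3.7545 - 0.1*15.018 = 2.2527
  y_1 = 1.8683 - 0.1*11.2098 = 0.7473
Step 2: grad_x = 2*2*2.2527 = 9.0108, grad_y = 2*3*0.7473 = 4.4839
  x_2 = 2.2527 - 0.1*9.0108 = 1.3516
  y_2 = 0.7473 - 0.1*4.4839 = 0.2989
Step 3: grad_x = 2*2*1.3516 = 5.4065, grad_y = 2*3*0.2989 = 1.7936
  x_3 = 1.3516 - 0.1*5.4065 = 0.811
  y_3 = 0.2989 - 0.1*1.7936 = 0.1196
f(0.811, 0.1196) = 2*0.811^2 + 3*0.1196^2 = 1.3582


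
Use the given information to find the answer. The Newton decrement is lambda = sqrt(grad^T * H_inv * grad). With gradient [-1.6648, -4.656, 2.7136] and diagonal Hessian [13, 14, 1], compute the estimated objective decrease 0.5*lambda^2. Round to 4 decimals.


Step 1: H is diagonal, so H^(-1) * g = [-0.1281, -0.3326, 2.7136].
Step 2: g^T H^(-1) g = sum_i g_i^2 / H_ii
  = (-1.6648)^2/13 + (-4.656)^2/14 + (2.7136)^2/1
  = 0.2132 + 1.5485 + 7.3636 = 9.1253
Step 3: Objective decrease = 0.5 * g^T H^(-1) g = 4.5626


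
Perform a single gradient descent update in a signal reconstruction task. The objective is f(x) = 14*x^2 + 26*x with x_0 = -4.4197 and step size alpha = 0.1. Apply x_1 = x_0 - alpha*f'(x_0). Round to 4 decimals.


We compute the gradient at x_0 and apply the update.
f'(x) = 28*x + 26
f'(-4.4197) = 28*-4.4197 + 26 = -97.7516
x_1 = -4.4197 - 0.1*-97.7516 = 5.3555


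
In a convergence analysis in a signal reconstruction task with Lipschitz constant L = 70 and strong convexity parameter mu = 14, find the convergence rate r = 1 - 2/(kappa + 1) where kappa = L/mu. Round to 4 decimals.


Step 1: Compute the condition number.
kappa = L/mu = 70/14 = 5.0
Step 2: Compute the convergence rate.
r = 1 - 2/(kappa + 1) = 1 - 2*mu/(L + mu) = (L - mu)/(L + mu) = 56/84 = 0.6667


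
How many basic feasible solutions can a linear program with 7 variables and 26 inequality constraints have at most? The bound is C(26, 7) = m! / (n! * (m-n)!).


Each vertex corresponds to some choice of n active constraints out of m, so the number of vertices is at most C(m, n) = m! / (n!(m-n)!).
m = 26, n = 7
Numerator: 26 * 25 * 24 * 23 * 22 * 21 * 20
Denominator: 7! = 5040
C(26, 7) = 657800


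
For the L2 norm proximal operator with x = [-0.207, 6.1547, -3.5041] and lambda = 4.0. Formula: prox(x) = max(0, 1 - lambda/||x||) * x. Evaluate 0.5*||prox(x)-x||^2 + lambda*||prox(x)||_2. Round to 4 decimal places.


Step 1: Compute ||x||.
||x|| = 7.0853
Step 2: Compute scaling factor.
scale = max(0, 1 - 4.0/7.0853) = 0.4355
Step 3: prox(x) = [-0.0901, 2.6801, -1.5259]
||prox(x)|| = 3.0853
Step 4: Proximal objective.
0.5*||prox-x||^2 = 8.0
lambda*||prox|| = 12.3412
Total = 20.3413


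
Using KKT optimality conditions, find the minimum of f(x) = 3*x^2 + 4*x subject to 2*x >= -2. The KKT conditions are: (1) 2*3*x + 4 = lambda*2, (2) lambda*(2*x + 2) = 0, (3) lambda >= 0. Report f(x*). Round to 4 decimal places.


Step 1: Try lambda = 0 (constraint inactive).
Stationarity: 2*3*x + 4 = 0
x* = -4/(2*3) = -2/3 = -0.6667 (rounded; the exact value -2/3 is used below)
Check constraint: 2*-0.6667 = -1.3334 >= -2 -- satisfied.
Step 2: Compute optimal value.
f(x*) = 3*(-2/3)^2 + 4*(-2/3) = -1.3333


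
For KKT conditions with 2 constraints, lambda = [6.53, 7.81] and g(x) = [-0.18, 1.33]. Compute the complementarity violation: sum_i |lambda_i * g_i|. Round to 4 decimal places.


KKT complementary slackness check:
lambda_1 * g_1 = 6.53 * -0.18 = -1.1754
lambda_2 * g_2 = 7.81 * 1.33 = 10.3873
Total violation = 1.1754 + 10.3873 = 11.5627


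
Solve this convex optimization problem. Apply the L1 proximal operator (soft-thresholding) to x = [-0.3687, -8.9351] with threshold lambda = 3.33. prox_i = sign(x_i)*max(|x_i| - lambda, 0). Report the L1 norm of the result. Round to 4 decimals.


Soft-thresholding with lambda = 3.33:
prox(-0.3687) = sign(-0.3687)*max(|-0.3687| - 3.33, 0) = 0.0
prox(-8.9351) = sign(-8.9351)*max(|-8.9351| - 3.33, 0) = -5.6051
prox(x) = [0.0, -5.6051]
||prox(x)||_1 = 0.0 + 5.6051 = 5.6051


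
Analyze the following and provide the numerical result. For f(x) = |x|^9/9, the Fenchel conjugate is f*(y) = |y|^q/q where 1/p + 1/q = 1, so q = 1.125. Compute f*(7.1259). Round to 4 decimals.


The conjugate exponent q satisfies 1/p + 1/q = 1.
p = 9, so q = 9/(9 - 1) = 1.125
|y|^q = 7.1259^1.125 = 9.1085
f*(7.1259) = 9.1085 / 1.125 = 8.0964


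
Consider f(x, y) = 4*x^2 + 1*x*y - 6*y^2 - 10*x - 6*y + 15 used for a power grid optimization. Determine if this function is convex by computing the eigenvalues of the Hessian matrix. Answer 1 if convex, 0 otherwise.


The Hessian of f(x,y) = 4*x^2 + 1*x*y - 6*y^2 - 10*x - 6*y + 15 is:
H = [[8, 1], [1, -12]]
Trace = 8 - 12 = -4
Determinant = 8*-12 - (1)^2 = -97
Discriminant = (-4)^2 - 4*-97 = 404.0
Eigenvalues: lambda_1 = -12.0499, lambda_2 = 8.0499
The function is not convex.

0


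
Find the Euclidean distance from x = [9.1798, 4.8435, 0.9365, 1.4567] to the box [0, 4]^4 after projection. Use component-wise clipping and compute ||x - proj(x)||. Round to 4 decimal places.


Project each component onto [0, 4].
clip(9.1798) = 4.0, clip(4.8435) = 4.0, clip(0.9365) = 0.9365, clip(1.4567) = 1.4567
Projection = [4.0, 4.0, 0.9365, 1.4567]
Squared diffs: [26.8303, 0.7115, 0.0, 0.0]
Distance = sqrt(27.5418) = 5.248


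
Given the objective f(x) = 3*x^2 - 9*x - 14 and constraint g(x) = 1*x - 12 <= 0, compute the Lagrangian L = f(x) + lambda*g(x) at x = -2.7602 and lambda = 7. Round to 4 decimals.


Step 1: Evaluate f(x).
f(-2.7602) = 3*(-2.7602)^2 - 9*(-2.7602) - 14 = 33.6979
Step 2: Evaluate g(x).
g(-2.7602) = 1*-2.7602 - 12 = -14.7602
Step 3: Compute Lagrangian.
L = 33.6979 + 7*-14.7602 = -69.6235


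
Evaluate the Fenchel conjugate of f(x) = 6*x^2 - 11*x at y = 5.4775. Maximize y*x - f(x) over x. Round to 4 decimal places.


f*(y) = sup_x {y*x - a*x^2 - b*x} = sup_x {(y-b)*x - a*x^2}
FOC: (y - b) - 2a*x = 0 => x* = (y - b)/(2a)
x* = (5.4775 + 11)/(2*6) = 1.3731
f*(5.4775) = (y-b)^2/(4a) = (5.4775 + 11)^2/(4*6)
= 271.508/24 = 11.3128


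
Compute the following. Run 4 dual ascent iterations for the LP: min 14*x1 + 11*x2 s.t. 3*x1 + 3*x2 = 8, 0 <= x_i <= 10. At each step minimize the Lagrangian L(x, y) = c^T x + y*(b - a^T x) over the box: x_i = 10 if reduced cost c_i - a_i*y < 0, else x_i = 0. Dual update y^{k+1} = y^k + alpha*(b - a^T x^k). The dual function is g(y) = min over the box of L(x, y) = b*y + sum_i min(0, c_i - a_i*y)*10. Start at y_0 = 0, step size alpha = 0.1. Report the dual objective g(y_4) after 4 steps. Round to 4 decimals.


Dual ascent for LP: min 14*x1 + 11*x2, 3*x1 + 3*x2 = 8, 0 <= x_i <= 10
Step 1: y^k = 0.0, reduced costs: (14.0, 11.0)
  x^k = (0.0, 0.0), subgradient = b - a^T x = 8.0
  y^{k+1} = 0.0 + 0.1*8.0 = 0.8
Step 2: y^k = 0.8, reduced costs: (11.6, 8.6)
  x^k = (0.0, 0.0), subgradient = b - a^T x = 8.0
  y^{k+1} = 0.8 + 0.1*8.0 = 1.6
Step 3: y^k = 1.6, reduced costs: (9.2, 6.2)
  x^k = (0.0, 0.0), subgradient = b - a^T x = 8.0
  y^{k+1} = 1.6 + 0.1*8.0 = 2.4
Step 4: y^k = 2.4, reduced costs: (6.8, 3.8)
  x^k = (0.0, 0.0), subgradient = b - a^T x = 8.0
  y^{k+1} = 2.4 + 0.1*8.0 = 3.2
Dual objective at y_4 = 3.2: reduced costs (4.4, 1.4), box minimizer x = (0.0, 0.0)
g(y_4) = b*y + (c1 - a1*y)*x1 + (c2 - a2*y)*x2 = 8*3.2 + 4.4*0.0 + 1.4*0.0 = 25.6 + 0.0 + 0.0 = 25.6


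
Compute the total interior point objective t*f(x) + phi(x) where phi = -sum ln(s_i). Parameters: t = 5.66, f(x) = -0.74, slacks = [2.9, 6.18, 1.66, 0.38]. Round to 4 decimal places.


Step 1: Compute log-barrier.
ln values: [1.0647, 1.8213, 0.5068, -0.9676]
phi = -(1.0647 + 1.8213 + 0.5068 - 0.9676) = -2.4253
Step 2: Compute augmented objective.
t*f(x) = 5.66*-0.74 = -4.1884
Total = -4.1884 - 2.4253 = -6.6137


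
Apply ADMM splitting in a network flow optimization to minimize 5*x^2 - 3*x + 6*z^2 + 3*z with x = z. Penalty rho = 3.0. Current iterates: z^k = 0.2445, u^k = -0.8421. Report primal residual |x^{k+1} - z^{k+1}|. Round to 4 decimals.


ADMM iteration with rho = 3.0, z^k = 0.2445, u^k = -0.8421
Step 1: x-update.
Minimize 5*x^2 - 3*x + (3.0/2)*(x - 0.2445 - 0.8421)^2
FOC: (2*5 + 3.0)*x = 3 + 3.0*(0.2445 + 0.8421)
x^{k+1} = 0.4815
Step 2: z-update.
Minimize 6*z^2 + 3*z + (3.0/2)*(0.4815 - z - 0.8421)^2
FOC: (2*6 + 3.0)*z = -3 + 3.0*(0.4815 - 0.8421)
z^{k+1} = -0.2721
Step 3: u-update.
u^{k+1} = -0.8421 + 0.4815 + 0.2721 = -0.0885
Step 4: Primal residual = |0.4815 + 0.2721| = 0.7536


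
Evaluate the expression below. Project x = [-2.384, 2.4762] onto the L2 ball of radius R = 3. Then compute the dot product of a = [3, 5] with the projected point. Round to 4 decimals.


Step 1: Compute ||x|| (intermediates to 6 decimals).
||x|| = sqrt((-2.384)^2 + 2.4762^2) = 3.437299
Step 2: Project.
Since ||x|| > R, scale = R/||x|| = 3/3.437299 = 0.872778, proj(x) = scale * x
proj(x) = [-2.080703, 2.161173]
Step 3: Dot product.
a^T * proj(x) = 3*(-2.080703) + 5*2.161173 = 4.5638


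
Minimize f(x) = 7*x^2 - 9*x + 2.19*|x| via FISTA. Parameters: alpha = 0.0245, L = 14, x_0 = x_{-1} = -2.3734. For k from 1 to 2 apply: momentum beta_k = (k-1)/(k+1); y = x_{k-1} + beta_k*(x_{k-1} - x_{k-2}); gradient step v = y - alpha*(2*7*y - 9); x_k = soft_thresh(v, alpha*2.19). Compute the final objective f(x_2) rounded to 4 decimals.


FISTA on f(x) = 7*x^2 - 9*x + 2.19*|x|
L = 14, alpha = 0.0245
Iteration 1: beta = 0.0, y = -2.3734 + 0.0*(-2.3734 + 2.3734) = -2.3734
  grad(y) = -42.2276, v = y - alpha*grad = -1.3388
  prox(v) = soft_thresh(-1.3388, 0.0537) = -1.2852
Iteration 2: beta = 0.3333, y = -1.2852 + 0.3333*(-1.2852 + 2.3734) = -0.9224
  grad(y) = -21.914, v = y - alpha*grad = -0.3855
  prox(v) = soft_thresh(-0.3855, 0.0537) = -0.3319
f(x_2) = 7*(-0.3319)^2 - 9*(-0.3319) + 2.19*|-0.3319| = 4.4847
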